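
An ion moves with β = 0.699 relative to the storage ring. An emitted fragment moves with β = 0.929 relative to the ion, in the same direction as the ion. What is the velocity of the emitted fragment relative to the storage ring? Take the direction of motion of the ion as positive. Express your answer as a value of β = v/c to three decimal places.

With v = 0.699 and u' = 0.929 (in units of c),
u = (u' + v)/(1 + u'v/c²):
u = (0.929 + 0.699) / (1 + 0.929·0.699) = 1.6280/1.6494 = 0.9870

β = 0.987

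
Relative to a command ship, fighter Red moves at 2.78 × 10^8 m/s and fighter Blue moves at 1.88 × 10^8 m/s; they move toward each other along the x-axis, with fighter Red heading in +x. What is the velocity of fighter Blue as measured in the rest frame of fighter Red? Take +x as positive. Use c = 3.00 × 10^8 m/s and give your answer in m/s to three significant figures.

β_A = 0.927, β_B = -0.627 (dividing each by c = 3.00 × 10^8 m/s).
Transform to A's frame with the inverse velocity-addition law: u' = (u − v)/(1 − uv/c²), taking u = β_B and v = β_A.
u' = (-0.627 − 0.927) / (1 − (0.927)(-0.627)) = -1.5533/1.5807 = -0.9827.
u' = -0.9827 × 3.00 × 10^8 m/s.

-2.95 × 10^8 m/s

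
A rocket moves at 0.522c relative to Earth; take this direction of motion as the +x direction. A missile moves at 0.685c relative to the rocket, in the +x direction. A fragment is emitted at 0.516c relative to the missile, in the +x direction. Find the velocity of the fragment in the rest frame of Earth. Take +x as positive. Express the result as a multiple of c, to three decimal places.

0.963c

Apply u = (u' + v)/(1 + u'v/c²) successively, working outward toward Earth.
Start: velocity of the rocket relative to Earth = 0.5220c.
Compose with the missile (u' = 0.685 in the rocket frame): u_1 = (0.685 + 0.522) / (1 + 0.685·0.522) = 1.2070/1.3576 = 0.8891.
Compose with the fragment (u' = 0.516 in the missile frame): u_2 = (0.516 + 0.889) / (1 + 0.516·0.889) = 1.4051/1.4588 = 0.9632.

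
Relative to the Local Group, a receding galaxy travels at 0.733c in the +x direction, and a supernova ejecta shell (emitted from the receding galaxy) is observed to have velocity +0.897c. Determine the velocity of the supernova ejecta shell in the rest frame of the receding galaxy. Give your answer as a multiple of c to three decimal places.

Invert the composition law: u' = (u − v)/(1 − uv/c²).
u' = (0.897 − 0.733) / (1 − (0.897)(0.733)) = 0.1640/0.3425 = 0.4788.

+0.479c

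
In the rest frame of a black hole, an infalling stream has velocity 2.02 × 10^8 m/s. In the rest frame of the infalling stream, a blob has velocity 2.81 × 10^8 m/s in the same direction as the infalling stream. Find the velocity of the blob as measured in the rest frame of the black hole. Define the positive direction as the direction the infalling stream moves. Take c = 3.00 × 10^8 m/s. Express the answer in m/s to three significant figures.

2.96 × 10^8 m/s

In units of c (dividing by 3.00 × 10^8 m/s): v = 0.673, u' = 0.937.
u = (u' + v)/(1 + u'v/c²):
u = (0.937 + 0.673) / (1 + 0.937·0.673) = 1.6100/1.6307 = 0.9873
Converting back: u = 0.9873 × 3.00 × 10^8 m/s.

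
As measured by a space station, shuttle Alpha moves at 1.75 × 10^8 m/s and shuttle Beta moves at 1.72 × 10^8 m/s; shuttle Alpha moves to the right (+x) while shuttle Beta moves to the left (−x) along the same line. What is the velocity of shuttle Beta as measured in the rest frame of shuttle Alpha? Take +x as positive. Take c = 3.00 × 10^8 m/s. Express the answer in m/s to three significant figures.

-2.60 × 10^8 m/s

β_A = 0.583, β_B = -0.573 (dividing each by c = 3.00 × 10^8 m/s).
Transform to A's frame with the inverse velocity-addition law: u' = (u − v)/(1 − uv/c²), taking u = β_B and v = β_A.
u' = (-0.573 − 0.583) / (1 − (0.583)(-0.573)) = -1.1567/1.3344 = -0.8668.
u' = -0.8668 × 3.00 × 10^8 m/s.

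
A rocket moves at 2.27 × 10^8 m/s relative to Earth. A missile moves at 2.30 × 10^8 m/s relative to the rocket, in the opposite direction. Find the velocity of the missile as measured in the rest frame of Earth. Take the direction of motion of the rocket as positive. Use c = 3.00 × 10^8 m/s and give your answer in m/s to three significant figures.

In units of c (dividing by 3.00 × 10^8 m/s): v = 0.757, u' = -0.767.
u = (u' + v)/(1 + u'v/c²):
u = (-0.767 + 0.757) / (1 + (-0.767)·0.757) = -0.0100/0.4199 = -0.0238
Converting back: u = -0.0238 × 3.00 × 10^8 m/s.

-7.14 × 10^6 m/s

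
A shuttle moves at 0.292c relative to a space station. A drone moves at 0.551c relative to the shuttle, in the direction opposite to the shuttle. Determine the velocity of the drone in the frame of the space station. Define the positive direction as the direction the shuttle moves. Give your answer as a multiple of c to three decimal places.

-0.309c

With v = 0.292 and u' = -0.551 (in units of c),
u = (u' + v)/(1 + u'v/c²):
u = (-0.551 + 0.292) / (1 + (-0.551)·0.292) = -0.2590/0.8391 = -0.3087
(Galilean addition would give -0.259c.)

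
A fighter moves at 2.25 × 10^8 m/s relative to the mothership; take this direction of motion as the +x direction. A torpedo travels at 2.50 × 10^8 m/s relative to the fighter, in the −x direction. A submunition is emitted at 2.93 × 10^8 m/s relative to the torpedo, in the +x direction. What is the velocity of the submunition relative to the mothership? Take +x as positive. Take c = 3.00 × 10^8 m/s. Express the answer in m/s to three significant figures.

Apply u = (u' + v)/(1 + u'v/c²) successively, working outward toward the mothership.
(Dividing each given speed by c = 3.00 × 10^8 m/s to work in units of c.)
Start: velocity of the fighter relative to the mothership = 0.7500c.
Compose with the torpedo (u' = -0.833 in the fighter frame): u_1 = (-0.833 + 0.750) / (1 + (-0.833)·0.750) = -0.0833/0.3750 = -0.2222.
Compose with the submunition (u' = 0.977 in the torpedo frame): u_2 = (0.977 + (-0.222)) / (1 + 0.977·(-0.222)) = 0.7544/0.7830 = 0.9636.
So u = 0.9636 × 3.00 × 10^8 m/s.

+2.89 × 10^8 m/s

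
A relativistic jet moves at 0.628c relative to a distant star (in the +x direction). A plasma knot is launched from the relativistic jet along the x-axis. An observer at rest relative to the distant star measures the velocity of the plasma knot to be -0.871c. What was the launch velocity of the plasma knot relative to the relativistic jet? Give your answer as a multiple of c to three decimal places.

Invert the composition law: u' = (u − v)/(1 − uv/c²).
u' = (-0.871 − 0.628) / (1 − (-0.871)(0.628)) = -1.4990/1.5470 = -0.9690.

-0.969c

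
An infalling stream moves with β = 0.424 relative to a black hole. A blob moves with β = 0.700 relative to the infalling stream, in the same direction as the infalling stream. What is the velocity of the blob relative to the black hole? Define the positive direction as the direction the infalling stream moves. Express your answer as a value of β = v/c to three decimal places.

With v = 0.424 and u' = 0.700 (in units of c),
u = (u' + v)/(1 + u'v/c²):
u = (0.700 + 0.424) / (1 + 0.700·0.424) = 1.1240/1.2968 = 0.8667

β = 0.867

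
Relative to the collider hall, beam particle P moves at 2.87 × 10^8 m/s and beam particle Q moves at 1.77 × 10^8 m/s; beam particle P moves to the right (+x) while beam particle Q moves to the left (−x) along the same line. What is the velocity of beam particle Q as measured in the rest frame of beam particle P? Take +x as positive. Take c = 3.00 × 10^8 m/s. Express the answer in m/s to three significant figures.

-2.97 × 10^8 m/s

β_A = 0.957, β_B = -0.590 (dividing each by c = 3.00 × 10^8 m/s).
Transform to A's frame with the inverse velocity-addition law: u' = (u − v)/(1 − uv/c²), taking u = β_B and v = β_A.
u' = (-0.590 − 0.957) / (1 − (0.957)(-0.590)) = -1.5467/1.5644 = -0.9886.
u' = -0.9886 × 3.00 × 10^8 m/s.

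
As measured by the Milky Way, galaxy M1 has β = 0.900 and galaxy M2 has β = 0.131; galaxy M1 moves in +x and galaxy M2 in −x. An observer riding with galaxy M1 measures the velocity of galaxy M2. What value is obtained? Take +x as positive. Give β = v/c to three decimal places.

β = -0.922

β_A = 0.900, β_B = -0.131.
Transform to A's frame with the inverse velocity-addition law: u' = (u − v)/(1 − uv/c²), taking u = β_B and v = β_A.
u' = (-0.131 − 0.900) / (1 − (0.900)(-0.131)) = -1.0310/1.1179 = -0.9223.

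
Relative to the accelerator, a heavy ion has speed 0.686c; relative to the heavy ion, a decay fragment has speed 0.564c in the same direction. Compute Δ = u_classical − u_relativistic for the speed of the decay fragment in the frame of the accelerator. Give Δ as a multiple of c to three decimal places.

Δ = 0.349c

Galilean: u_cl = 0.564 + 0.686 = 1.2500.
Relativistic: u_rel = (0.564 + 0.686) / (1 + 0.564·0.686) = 1.2500/1.3869 = 0.9013.
Δ = 1.2500 − 0.9013 = 0.3487.
(The classical prediction exceeds c; the relativistic result does not.)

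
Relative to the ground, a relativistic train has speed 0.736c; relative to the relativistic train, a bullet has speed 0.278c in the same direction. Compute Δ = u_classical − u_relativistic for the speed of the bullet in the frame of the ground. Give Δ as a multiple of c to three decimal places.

Galilean: u_cl = 0.278 + 0.736 = 1.0140.
Relativistic: u_rel = (0.278 + 0.736) / (1 + 0.278·0.736) = 1.0140/1.2046 = 0.8418.
Δ = 1.0140 − 0.8418 = 0.1722.
(The classical prediction exceeds c; the relativistic result does not.)

Δ = 0.172c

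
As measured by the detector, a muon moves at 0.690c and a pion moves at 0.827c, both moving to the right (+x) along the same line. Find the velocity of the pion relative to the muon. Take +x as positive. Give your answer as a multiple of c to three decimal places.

+0.319c

β_A = 0.690, β_B = 0.827.
Transform to A's frame with the inverse velocity-addition law: u' = (u − v)/(1 − uv/c²), taking u = β_B and v = β_A.
u' = (0.827 − 0.690) / (1 − (0.690)(0.827)) = 0.1370/0.4294 = 0.3191.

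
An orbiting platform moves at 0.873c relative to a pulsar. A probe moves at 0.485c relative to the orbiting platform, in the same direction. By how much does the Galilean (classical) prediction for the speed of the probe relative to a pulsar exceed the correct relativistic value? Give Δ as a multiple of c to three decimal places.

Δ = 0.404c

Galilean: u_cl = 0.485 + 0.873 = 1.3580.
Relativistic: u_rel = (0.485 + 0.873) / (1 + 0.485·0.873) = 1.3580/1.4234 = 0.9541.
Δ = 1.3580 − 0.9541 = 0.4039.
(The classical prediction exceeds c; the relativistic result does not.)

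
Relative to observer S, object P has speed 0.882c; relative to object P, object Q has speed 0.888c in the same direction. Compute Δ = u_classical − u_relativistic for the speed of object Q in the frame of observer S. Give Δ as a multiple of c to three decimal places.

Δ = 0.777c

Galilean: u_cl = 0.888 + 0.882 = 1.7700.
Relativistic: u_rel = (0.888 + 0.882) / (1 + 0.888·0.882) = 1.7700/1.7832 = 0.9926.
Δ = 1.7700 − 0.9926 = 0.7774.
(The classical prediction exceeds c; the relativistic result does not.)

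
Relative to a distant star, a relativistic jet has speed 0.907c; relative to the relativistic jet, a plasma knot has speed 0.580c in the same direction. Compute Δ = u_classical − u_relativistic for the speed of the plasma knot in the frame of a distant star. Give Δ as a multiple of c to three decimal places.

Δ = 0.513c

Galilean: u_cl = 0.580 + 0.907 = 1.4870.
Relativistic: u_rel = (0.580 + 0.907) / (1 + 0.580·0.907) = 1.4870/1.5261 = 0.9744.
Δ = 1.4870 − 0.9744 = 0.5126.
(The classical prediction exceeds c; the relativistic result does not.)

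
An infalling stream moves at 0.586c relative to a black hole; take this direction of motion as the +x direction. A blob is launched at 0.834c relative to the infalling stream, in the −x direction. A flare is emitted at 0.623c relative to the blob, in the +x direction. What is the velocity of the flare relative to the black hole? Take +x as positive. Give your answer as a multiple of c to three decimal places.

+0.198c

Apply u = (u' + v)/(1 + u'v/c²) successively, working outward toward the black hole.
Start: velocity of the infalling stream relative to the black hole = 0.5860c.
Compose with the blob (u' = -0.834 in the infalling stream frame): u_1 = (-0.834 + 0.586) / (1 + (-0.834)·0.586) = -0.2480/0.5113 = -0.4851.
Compose with the flare (u' = 0.623 in the blob frame): u_2 = (0.623 + (-0.485)) / (1 + 0.623·(-0.485)) = 0.1379/0.6978 = 0.1977.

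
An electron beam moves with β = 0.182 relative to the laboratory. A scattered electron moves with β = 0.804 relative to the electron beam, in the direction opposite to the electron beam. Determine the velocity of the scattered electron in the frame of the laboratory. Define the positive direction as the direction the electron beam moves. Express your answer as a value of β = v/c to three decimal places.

With v = 0.182 and u' = -0.804 (in units of c),
u = (u' + v)/(1 + u'v/c²):
u = (-0.804 + 0.182) / (1 + (-0.804)·0.182) = -0.6220/0.8537 = -0.7286
(Galilean addition would give -0.622c.)

β = -0.729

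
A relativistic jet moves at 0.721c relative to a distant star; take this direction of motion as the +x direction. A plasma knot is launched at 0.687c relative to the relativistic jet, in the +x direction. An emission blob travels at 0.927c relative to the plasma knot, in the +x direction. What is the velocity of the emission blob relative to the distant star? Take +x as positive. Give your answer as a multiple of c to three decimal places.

0.998c

Apply u = (u' + v)/(1 + u'v/c²) successively, working outward toward the distant star.
Start: velocity of the relativistic jet relative to the distant star = 0.7210c.
Compose with the plasma knot (u' = 0.687 in the relativistic jet frame): u_1 = (0.687 + 0.721) / (1 + 0.687·0.721) = 1.4080/1.4953 = 0.9416.
Compose with the emission blob (u' = 0.927 in the plasma knot frame): u_2 = (0.927 + 0.942) / (1 + 0.927·0.942) = 1.8686/1.8729 = 0.9977.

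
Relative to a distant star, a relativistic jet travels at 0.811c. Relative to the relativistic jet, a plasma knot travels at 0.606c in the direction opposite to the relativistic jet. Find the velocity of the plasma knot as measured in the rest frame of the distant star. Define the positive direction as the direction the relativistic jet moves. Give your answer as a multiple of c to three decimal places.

With v = 0.811 and u' = -0.606 (in units of c),
u = (u' + v)/(1 + u'v/c²):
u = (-0.606 + 0.811) / (1 + (-0.606)·0.811) = 0.2050/0.5085 = 0.4031
(Galilean addition would give +0.205c.)

+0.403c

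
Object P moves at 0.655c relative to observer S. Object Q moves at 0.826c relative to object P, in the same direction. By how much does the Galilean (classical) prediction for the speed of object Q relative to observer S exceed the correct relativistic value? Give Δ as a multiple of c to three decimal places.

Δ = 0.520c

Galilean: u_cl = 0.826 + 0.655 = 1.4810.
Relativistic: u_rel = (0.826 + 0.655) / (1 + 0.826·0.655) = 1.4810/1.5410 = 0.9610.
Δ = 1.4810 − 0.9610 = 0.5200.
(The classical prediction exceeds c; the relativistic result does not.)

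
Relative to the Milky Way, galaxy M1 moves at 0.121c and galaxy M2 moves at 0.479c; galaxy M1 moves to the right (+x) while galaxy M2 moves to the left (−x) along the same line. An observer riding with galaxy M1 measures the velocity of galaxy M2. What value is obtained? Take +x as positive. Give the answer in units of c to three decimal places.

β_A = 0.121, β_B = -0.479.
Transform to A's frame with the inverse velocity-addition law: u' = (u − v)/(1 − uv/c²), taking u = β_B and v = β_A.
u' = (-0.479 − 0.121) / (1 − (0.121)(-0.479)) = -0.6000/1.0580 = -0.5671.

-0.567c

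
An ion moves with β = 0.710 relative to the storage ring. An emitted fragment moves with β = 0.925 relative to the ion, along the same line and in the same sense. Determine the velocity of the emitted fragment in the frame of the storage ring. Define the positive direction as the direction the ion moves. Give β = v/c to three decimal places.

β = 0.987

With v = 0.710 and u' = 0.925 (in units of c),
u = (u' + v)/(1 + u'v/c²):
u = (0.925 + 0.710) / (1 + 0.925·0.710) = 1.6350/1.6567 = 0.9869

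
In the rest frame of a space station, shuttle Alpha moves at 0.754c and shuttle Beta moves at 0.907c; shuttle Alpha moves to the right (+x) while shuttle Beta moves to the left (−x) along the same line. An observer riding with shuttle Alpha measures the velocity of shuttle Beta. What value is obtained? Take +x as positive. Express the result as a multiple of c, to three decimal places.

β_A = 0.754, β_B = -0.907.
Transform to A's frame with the inverse velocity-addition law: u' = (u − v)/(1 − uv/c²), taking u = β_B and v = β_A.
u' = (-0.907 − 0.754) / (1 − (0.754)(-0.907)) = -1.6610/1.6839 = -0.9864.

-0.986c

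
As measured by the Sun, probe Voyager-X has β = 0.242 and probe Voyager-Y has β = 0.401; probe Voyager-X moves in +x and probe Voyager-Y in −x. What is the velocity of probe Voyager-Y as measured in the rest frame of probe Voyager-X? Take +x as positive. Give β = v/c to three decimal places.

β = -0.586

β_A = 0.242, β_B = -0.401.
Transform to A's frame with the inverse velocity-addition law: u' = (u − v)/(1 − uv/c²), taking u = β_B and v = β_A.
u' = (-0.401 − 0.242) / (1 − (0.242)(-0.401)) = -0.6430/1.0970 = -0.5861.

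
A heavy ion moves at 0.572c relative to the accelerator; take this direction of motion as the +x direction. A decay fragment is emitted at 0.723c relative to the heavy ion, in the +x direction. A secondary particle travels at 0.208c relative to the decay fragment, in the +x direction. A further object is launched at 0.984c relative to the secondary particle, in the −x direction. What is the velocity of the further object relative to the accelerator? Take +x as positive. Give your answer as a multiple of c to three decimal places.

-0.561c

Apply u = (u' + v)/(1 + u'v/c²) successively, working outward toward the accelerator.
Start: velocity of the heavy ion relative to the accelerator = 0.5720c.
Compose with the decay fragment (u' = 0.723 in the heavy ion frame): u_1 = (0.723 + 0.572) / (1 + 0.723·0.572) = 1.2950/1.4136 = 0.9161.
Compose with the secondary particle (u' = 0.208 in the decay fragment frame): u_2 = (0.208 + 0.916) / (1 + 0.208·0.916) = 1.1241/1.1906 = 0.9442.
Compose with the further object (u' = -0.984 in the secondary particle frame): u_3 = (-0.984 + 0.944) / (1 + (-0.984)·0.944) = -0.0398/0.0709 = -0.5613.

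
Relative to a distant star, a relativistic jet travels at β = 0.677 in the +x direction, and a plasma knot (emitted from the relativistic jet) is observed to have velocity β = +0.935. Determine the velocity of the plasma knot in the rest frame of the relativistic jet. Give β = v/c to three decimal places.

β = +0.703

Invert the composition law: u' = (u − v)/(1 − uv/c²).
u' = (0.935 − 0.677) / (1 − (0.935)(0.677)) = 0.2580/0.3670 = 0.7030.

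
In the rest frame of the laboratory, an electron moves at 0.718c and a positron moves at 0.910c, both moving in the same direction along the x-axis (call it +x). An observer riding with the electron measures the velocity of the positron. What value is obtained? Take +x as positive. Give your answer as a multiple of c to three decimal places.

β_A = 0.718, β_B = 0.910.
Transform to A's frame with the inverse velocity-addition law: u' = (u − v)/(1 − uv/c²), taking u = β_B and v = β_A.
u' = (0.910 − 0.718) / (1 − (0.718)(0.910)) = 0.1920/0.3466 = 0.5539.

+0.554c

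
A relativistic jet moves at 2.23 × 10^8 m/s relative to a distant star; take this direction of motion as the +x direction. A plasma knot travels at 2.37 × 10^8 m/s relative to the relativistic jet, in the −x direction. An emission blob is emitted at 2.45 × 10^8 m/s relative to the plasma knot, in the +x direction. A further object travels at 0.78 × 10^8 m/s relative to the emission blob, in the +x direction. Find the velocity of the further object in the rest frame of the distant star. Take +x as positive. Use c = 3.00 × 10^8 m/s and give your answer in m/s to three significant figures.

Apply u = (u' + v)/(1 + u'v/c²) successively, working outward toward the distant star.
(Dividing each given speed by c = 3.00 × 10^8 m/s to work in units of c.)
Start: velocity of the relativistic jet relative to the distant star = 0.7433c.
Compose with the plasma knot (u' = -0.790 in the relativistic jet frame): u_1 = (-0.790 + 0.743) / (1 + (-0.790)·0.743) = -0.0467/0.4128 = -0.1131.
Compose with the emission blob (u' = 0.817 in the plasma knot frame): u_2 = (0.817 + (-0.113)) / (1 + 0.817·(-0.113)) = 0.7036/0.9077 = 0.7752.
Compose with the further object (u' = 0.260 in the emission blob frame): u_3 = (0.260 + 0.775) / (1 + 0.260·0.775) = 1.0352/1.2015 = 0.8615.
So u = 0.8615 × 3.00 × 10^8 m/s.

+2.58 × 10^8 m/s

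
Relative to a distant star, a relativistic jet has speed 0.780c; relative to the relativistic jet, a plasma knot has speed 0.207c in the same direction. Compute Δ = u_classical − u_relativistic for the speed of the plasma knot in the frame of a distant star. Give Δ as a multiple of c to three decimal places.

Δ = 0.137c

Galilean: u_cl = 0.207 + 0.780 = 0.9870.
Relativistic: u_rel = (0.207 + 0.780) / (1 + 0.207·0.780) = 0.9870/1.1615 = 0.8498.
Δ = 0.9870 − 0.8498 = 0.1372.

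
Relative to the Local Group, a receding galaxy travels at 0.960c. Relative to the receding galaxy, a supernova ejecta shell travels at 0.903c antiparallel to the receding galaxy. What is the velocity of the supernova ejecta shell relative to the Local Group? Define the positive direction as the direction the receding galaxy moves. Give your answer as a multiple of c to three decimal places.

+0.428c

With v = 0.960 and u' = -0.903 (in units of c),
u = (u' + v)/(1 + u'v/c²):
u = (-0.903 + 0.960) / (1 + (-0.903)·0.960) = 0.0570/0.1331 = 0.4282
(Galilean addition would give +0.057c.)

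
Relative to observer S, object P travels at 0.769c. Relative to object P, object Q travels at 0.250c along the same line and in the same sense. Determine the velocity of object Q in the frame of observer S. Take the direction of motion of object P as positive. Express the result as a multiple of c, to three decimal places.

0.855c

With v = 0.769 and u' = 0.250 (in units of c),
u = (u' + v)/(1 + u'v/c²):
u = (0.250 + 0.769) / (1 + 0.250·0.769) = 1.0190/1.1923 = 0.8547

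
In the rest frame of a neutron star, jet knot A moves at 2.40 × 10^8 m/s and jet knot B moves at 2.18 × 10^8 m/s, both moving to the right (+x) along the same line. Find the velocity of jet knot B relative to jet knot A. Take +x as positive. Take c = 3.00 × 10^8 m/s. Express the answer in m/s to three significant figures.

-5.25 × 10^7 m/s

β_A = 0.800, β_B = 0.727 (dividing each by c = 3.00 × 10^8 m/s).
Transform to A's frame with the inverse velocity-addition law: u' = (u − v)/(1 − uv/c²), taking u = β_B and v = β_A.
u' = (0.727 − 0.800) / (1 − (0.800)(0.727)) = -0.0733/0.4187 = -0.1752.
u' = -0.1752 × 3.00 × 10^8 m/s.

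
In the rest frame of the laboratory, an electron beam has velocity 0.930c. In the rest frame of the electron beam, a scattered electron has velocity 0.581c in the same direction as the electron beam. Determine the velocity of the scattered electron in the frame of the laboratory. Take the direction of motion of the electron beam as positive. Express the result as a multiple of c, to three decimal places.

With v = 0.930 and u' = 0.581 (in units of c),
u = (u' + v)/(1 + u'v/c²):
u = (0.581 + 0.930) / (1 + 0.581·0.930) = 1.5110/1.5403 = 0.9810
(Galilean addition would give +1.511c, exceeding c.)

0.981c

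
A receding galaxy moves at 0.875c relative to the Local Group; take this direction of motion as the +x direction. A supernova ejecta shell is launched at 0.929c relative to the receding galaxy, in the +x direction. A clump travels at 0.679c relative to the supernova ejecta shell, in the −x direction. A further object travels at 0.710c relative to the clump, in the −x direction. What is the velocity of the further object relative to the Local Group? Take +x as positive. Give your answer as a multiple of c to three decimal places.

Apply u = (u' + v)/(1 + u'v/c²) successively, working outward toward the Local Group.
Start: velocity of the receding galaxy relative to the Local Group = 0.8750c.
Compose with the supernova ejecta shell (u' = 0.929 in the receding galaxy frame): u_1 = (0.929 + 0.875) / (1 + 0.929·0.875) = 1.8040/1.8129 = 0.9951.
Compose with the clump (u' = -0.679 in the supernova ejecta shell frame): u_2 = (-0.679 + 0.995) / (1 + (-0.679)·0.995) = 0.3161/0.3243 = 0.9747.
Compose with the further object (u' = -0.710 in the clump frame): u_3 = (-0.710 + 0.975) / (1 + (-0.710)·0.975) = 0.2647/0.3080 = 0.8593.

+0.859c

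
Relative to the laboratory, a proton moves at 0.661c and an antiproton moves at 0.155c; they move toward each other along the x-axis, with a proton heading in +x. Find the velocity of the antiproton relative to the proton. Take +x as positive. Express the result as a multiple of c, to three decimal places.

β_A = 0.661, β_B = -0.155.
Transform to A's frame with the inverse velocity-addition law: u' = (u − v)/(1 − uv/c²), taking u = β_B and v = β_A.
u' = (-0.155 − 0.661) / (1 − (0.661)(-0.155)) = -0.8160/1.1025 = -0.7402.

-0.740c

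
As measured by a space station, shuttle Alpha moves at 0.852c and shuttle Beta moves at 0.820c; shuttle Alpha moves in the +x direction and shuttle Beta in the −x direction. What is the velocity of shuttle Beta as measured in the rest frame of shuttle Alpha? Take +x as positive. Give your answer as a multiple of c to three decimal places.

β_A = 0.852, β_B = -0.820.
Transform to A's frame with the inverse velocity-addition law: u' = (u − v)/(1 − uv/c²), taking u = β_B and v = β_A.
u' = (-0.820 − 0.852) / (1 − (0.852)(-0.820)) = -1.6720/1.6986 = -0.9843.

-0.984c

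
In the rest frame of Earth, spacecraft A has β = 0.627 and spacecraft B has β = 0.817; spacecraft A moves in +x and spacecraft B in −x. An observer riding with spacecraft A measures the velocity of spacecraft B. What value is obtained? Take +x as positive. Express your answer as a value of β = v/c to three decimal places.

β = -0.955

β_A = 0.627, β_B = -0.817.
Transform to A's frame with the inverse velocity-addition law: u' = (u − v)/(1 − uv/c²), taking u = β_B and v = β_A.
u' = (-0.817 − 0.627) / (1 − (0.627)(-0.817)) = -1.4440/1.5123 = -0.9549.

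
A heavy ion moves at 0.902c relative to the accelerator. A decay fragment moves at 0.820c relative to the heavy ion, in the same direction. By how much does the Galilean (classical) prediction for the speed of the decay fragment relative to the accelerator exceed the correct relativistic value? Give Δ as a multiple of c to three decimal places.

Δ = 0.732c

Galilean: u_cl = 0.820 + 0.902 = 1.7220.
Relativistic: u_rel = (0.820 + 0.902) / (1 + 0.820·0.902) = 1.7220/1.7396 = 0.9899.
Δ = 1.7220 − 0.9899 = 0.7321.
(The classical prediction exceeds c; the relativistic result does not.)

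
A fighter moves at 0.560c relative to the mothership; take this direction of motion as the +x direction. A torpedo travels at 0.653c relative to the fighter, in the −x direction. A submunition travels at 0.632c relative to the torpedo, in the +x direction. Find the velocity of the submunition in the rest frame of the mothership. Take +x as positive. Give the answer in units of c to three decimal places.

+0.535c

Apply u = (u' + v)/(1 + u'v/c²) successively, working outward toward the mothership.
Start: velocity of the fighter relative to the mothership = 0.5600c.
Compose with the torpedo (u' = -0.653 in the fighter frame): u_1 = (-0.653 + 0.560) / (1 + (-0.653)·0.560) = -0.0930/0.6343 = -0.1466.
Compose with the submunition (u' = 0.632 in the torpedo frame): u_2 = (0.632 + (-0.147)) / (1 + 0.632·(-0.147)) = 0.4854/0.9073 = 0.5350.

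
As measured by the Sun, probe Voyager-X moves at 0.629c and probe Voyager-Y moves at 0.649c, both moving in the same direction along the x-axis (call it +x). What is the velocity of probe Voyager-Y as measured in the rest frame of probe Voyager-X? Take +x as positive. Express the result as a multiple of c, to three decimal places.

β_A = 0.629, β_B = 0.649.
Transform to A's frame with the inverse velocity-addition law: u' = (u − v)/(1 − uv/c²), taking u = β_B and v = β_A.
u' = (0.649 − 0.629) / (1 − (0.629)(0.649)) = 0.0200/0.5918 = 0.0338.

+0.034c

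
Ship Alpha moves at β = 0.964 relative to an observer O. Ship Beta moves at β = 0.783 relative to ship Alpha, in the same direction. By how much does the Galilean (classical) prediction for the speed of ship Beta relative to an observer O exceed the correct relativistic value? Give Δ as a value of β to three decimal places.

Δ = 0.751

Galilean: u_cl = 0.783 + 0.964 = 1.7470.
Relativistic: u_rel = (0.783 + 0.964) / (1 + 0.783·0.964) = 1.7470/1.7548 = 0.9955.
Δ = 1.7470 − 0.9955 = 0.7515.
(The classical prediction exceeds c; the relativistic result does not.)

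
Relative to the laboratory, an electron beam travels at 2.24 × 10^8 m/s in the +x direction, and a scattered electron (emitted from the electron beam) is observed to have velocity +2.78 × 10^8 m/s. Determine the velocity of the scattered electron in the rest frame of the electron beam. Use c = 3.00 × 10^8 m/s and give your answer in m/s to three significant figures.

+1.75 × 10^8 m/s

v = 0.747c, u = 0.927c.
Invert the composition law: u' = (u − v)/(1 − uv/c²).
u' = (0.927 − 0.747) / (1 − (0.927)(0.747)) = 0.1800/0.3081 = 0.5842.
u' = 0.5842 × 3.00 × 10^8 m/s.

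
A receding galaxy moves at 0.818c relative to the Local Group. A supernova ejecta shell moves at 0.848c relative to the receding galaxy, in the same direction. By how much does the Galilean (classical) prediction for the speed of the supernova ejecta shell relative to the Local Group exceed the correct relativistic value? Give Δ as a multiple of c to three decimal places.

Δ = 0.682c

Galilean: u_cl = 0.848 + 0.818 = 1.6660.
Relativistic: u_rel = (0.848 + 0.818) / (1 + 0.848·0.818) = 1.6660/1.6937 = 0.9837.
Δ = 1.6660 − 0.9837 = 0.6823.
(The classical prediction exceeds c; the relativistic result does not.)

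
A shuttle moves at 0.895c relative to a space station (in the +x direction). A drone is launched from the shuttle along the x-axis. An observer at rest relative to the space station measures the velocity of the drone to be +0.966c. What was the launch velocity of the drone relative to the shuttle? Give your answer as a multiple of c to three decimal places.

+0.524c

Invert the composition law: u' = (u − v)/(1 − uv/c²).
u' = (0.966 − 0.895) / (1 − (0.966)(0.895)) = 0.0710/0.1354 = 0.5243.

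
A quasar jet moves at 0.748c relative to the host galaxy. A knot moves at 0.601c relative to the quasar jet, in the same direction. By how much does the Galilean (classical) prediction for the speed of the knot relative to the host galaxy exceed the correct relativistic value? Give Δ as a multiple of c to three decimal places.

Galilean: u_cl = 0.601 + 0.748 = 1.3490.
Relativistic: u_rel = (0.601 + 0.748) / (1 + 0.601·0.748) = 1.3490/1.4495 = 0.9306.
Δ = 1.3490 − 0.9306 = 0.4184.
(The classical prediction exceeds c; the relativistic result does not.)

Δ = 0.418c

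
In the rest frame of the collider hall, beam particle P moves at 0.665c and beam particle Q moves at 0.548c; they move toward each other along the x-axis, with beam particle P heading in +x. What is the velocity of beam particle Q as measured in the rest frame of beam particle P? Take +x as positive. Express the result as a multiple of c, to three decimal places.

β_A = 0.665, β_B = -0.548.
Transform to A's frame with the inverse velocity-addition law: u' = (u − v)/(1 − uv/c²), taking u = β_B and v = β_A.
u' = (-0.548 − 0.665) / (1 − (0.665)(-0.548)) = -1.2130/1.3644 = -0.8890.

-0.889c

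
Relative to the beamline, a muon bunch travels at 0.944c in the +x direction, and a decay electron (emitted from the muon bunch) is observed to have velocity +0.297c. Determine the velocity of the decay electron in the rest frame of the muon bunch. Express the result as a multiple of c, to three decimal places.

-0.899c

Invert the composition law: u' = (u − v)/(1 − uv/c²).
u' = (0.297 − 0.944) / (1 − (0.297)(0.944)) = -0.6470/0.7196 = -0.8991.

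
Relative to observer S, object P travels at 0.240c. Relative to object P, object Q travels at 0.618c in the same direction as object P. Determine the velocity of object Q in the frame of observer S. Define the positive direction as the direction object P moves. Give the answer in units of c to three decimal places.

0.747c

With v = 0.240 and u' = 0.618 (in units of c),
u = (u' + v)/(1 + u'v/c²):
u = (0.618 + 0.240) / (1 + 0.618·0.240) = 0.8580/1.1483 = 0.7472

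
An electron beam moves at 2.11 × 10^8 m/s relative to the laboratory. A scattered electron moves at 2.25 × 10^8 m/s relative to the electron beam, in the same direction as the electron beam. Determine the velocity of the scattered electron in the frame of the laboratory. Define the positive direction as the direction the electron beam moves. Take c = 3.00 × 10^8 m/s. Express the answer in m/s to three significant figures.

In units of c (dividing by 3.00 × 10^8 m/s): v = 0.703, u' = 0.750.
u = (u' + v)/(1 + u'v/c²):
u = (0.750 + 0.703) / (1 + 0.750·0.703) = 1.4533/1.5275 = 0.9514
Converting back: u = 0.9514 × 3.00 × 10^8 m/s.

2.85 × 10^8 m/s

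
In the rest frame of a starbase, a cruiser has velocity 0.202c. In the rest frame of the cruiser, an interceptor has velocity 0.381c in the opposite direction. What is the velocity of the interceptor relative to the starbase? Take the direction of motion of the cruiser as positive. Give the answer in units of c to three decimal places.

With v = 0.202 and u' = -0.381 (in units of c),
u = (u' + v)/(1 + u'v/c²):
u = (-0.381 + 0.202) / (1 + (-0.381)·0.202) = -0.1790/0.9230 = -0.1939

-0.194c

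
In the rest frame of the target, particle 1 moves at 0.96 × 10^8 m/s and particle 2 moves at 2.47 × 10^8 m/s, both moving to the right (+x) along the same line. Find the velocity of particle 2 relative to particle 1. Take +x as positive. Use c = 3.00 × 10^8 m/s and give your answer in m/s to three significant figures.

+2.05 × 10^8 m/s

β_A = 0.320, β_B = 0.823 (dividing each by c = 3.00 × 10^8 m/s).
Transform to A's frame with the inverse velocity-addition law: u' = (u − v)/(1 − uv/c²), taking u = β_B and v = β_A.
u' = (0.823 − 0.320) / (1 − (0.320)(0.823)) = 0.5033/0.7365 = 0.6834.
u' = 0.6834 × 3.00 × 10^8 m/s.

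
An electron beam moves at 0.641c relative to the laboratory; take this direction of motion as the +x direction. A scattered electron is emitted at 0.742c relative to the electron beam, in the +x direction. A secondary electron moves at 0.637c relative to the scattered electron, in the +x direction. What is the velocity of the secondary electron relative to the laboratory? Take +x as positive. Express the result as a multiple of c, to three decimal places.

0.986c

Apply u = (u' + v)/(1 + u'v/c²) successively, working outward toward the laboratory.
Start: velocity of the electron beam relative to the laboratory = 0.6410c.
Compose with the scattered electron (u' = 0.742 in the electron beam frame): u_1 = (0.742 + 0.641) / (1 + 0.742·0.641) = 1.3830/1.4756 = 0.9372.
Compose with the secondary electron (u' = 0.637 in the scattered electron frame): u_2 = (0.637 + 0.937) / (1 + 0.637·0.937) = 1.5742/1.5970 = 0.9857.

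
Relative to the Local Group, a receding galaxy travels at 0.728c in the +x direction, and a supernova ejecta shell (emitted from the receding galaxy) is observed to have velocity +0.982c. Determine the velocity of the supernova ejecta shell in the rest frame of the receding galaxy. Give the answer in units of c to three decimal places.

+0.891c

Invert the composition law: u' = (u − v)/(1 − uv/c²).
u' = (0.982 − 0.728) / (1 − (0.982)(0.728)) = 0.2540/0.2851 = 0.8909.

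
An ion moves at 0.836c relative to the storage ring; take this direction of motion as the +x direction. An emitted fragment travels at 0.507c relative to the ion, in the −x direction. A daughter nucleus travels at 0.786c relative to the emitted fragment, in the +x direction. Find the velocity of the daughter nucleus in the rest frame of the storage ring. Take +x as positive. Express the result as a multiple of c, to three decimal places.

Apply u = (u' + v)/(1 + u'v/c²) successively, working outward toward the storage ring.
Start: velocity of the ion relative to the storage ring = 0.8360c.
Compose with the emitted fragment (u' = -0.507 in the ion frame): u_1 = (-0.507 + 0.836) / (1 + (-0.507)·0.836) = 0.3290/0.5761 = 0.5710.
Compose with the daughter nucleus (u' = 0.786 in the emitted fragment frame): u_2 = (0.786 + 0.571) / (1 + 0.786·0.571) = 1.3570/1.4488 = 0.9366.

+0.937c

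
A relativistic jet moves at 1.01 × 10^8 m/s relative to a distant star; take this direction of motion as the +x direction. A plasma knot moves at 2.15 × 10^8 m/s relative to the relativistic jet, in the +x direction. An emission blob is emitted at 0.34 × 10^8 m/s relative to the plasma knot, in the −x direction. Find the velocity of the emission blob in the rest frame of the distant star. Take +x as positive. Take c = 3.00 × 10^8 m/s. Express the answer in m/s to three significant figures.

+2.44 × 10^8 m/s

Apply u = (u' + v)/(1 + u'v/c²) successively, working outward toward the distant star.
(Dividing each given speed by c = 3.00 × 10^8 m/s to work in units of c.)
Start: velocity of the relativistic jet relative to the distant star = 0.3367c.
Compose with the plasma knot (u' = 0.717 in the relativistic jet frame): u_1 = (0.717 + 0.337) / (1 + 0.717·0.337) = 1.0533/1.2413 = 0.8486.
Compose with the emission blob (u' = -0.113 in the plasma knot frame): u_2 = (-0.113 + 0.849) / (1 + (-0.113)·0.849) = 0.7353/0.9038 = 0.8135.
So u = 0.8135 × 3.00 × 10^8 m/s.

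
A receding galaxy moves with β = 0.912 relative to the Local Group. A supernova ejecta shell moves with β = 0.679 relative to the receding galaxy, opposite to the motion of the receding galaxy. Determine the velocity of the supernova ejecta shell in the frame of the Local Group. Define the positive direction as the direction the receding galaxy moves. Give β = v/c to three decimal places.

With v = 0.912 and u' = -0.679 (in units of c),
u = (u' + v)/(1 + u'v/c²):
u = (-0.679 + 0.912) / (1 + (-0.679)·0.912) = 0.2330/0.3808 = 0.6119

β = +0.612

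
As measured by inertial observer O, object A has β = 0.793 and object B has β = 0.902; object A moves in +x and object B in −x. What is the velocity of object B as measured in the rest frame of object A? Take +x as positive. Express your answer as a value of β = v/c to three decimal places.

β = -0.988

β_A = 0.793, β_B = -0.902.
Transform to A's frame with the inverse velocity-addition law: u' = (u − v)/(1 − uv/c²), taking u = β_B and v = β_A.
u' = (-0.902 − 0.793) / (1 − (0.793)(-0.902)) = -1.6950/1.7153 = -0.9882.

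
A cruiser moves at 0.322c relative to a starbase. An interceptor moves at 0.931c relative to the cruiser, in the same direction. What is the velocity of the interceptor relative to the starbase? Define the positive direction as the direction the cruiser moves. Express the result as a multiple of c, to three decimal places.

With v = 0.322 and u' = 0.931 (in units of c),
u = (u' + v)/(1 + u'v/c²):
u = (0.931 + 0.322) / (1 + 0.931·0.322) = 1.2530/1.2998 = 0.9640
(Galilean addition would give +1.253c, exceeding c.)

0.964c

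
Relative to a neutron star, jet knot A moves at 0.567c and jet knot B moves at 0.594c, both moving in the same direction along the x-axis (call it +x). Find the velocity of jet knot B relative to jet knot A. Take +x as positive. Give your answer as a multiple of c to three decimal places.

+0.041c

β_A = 0.567, β_B = 0.594.
Transform to A's frame with the inverse velocity-addition law: u' = (u − v)/(1 − uv/c²), taking u = β_B and v = β_A.
u' = (0.594 − 0.567) / (1 − (0.567)(0.594)) = 0.0270/0.6632 = 0.0407.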